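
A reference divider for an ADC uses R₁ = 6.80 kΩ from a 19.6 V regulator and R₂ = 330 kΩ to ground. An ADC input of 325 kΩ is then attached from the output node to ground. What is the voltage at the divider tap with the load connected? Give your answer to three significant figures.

The load sits in parallel with R₂: R₂‖R_L = (330 × 325) / (330 + 325) = 163.7 kΩ.
V_out = 19.6 × 163.7 / (6.80 + 163.7) = 19.6 × 163.7/170.5 = 18.8 V.

V_out ≈ 18.8 V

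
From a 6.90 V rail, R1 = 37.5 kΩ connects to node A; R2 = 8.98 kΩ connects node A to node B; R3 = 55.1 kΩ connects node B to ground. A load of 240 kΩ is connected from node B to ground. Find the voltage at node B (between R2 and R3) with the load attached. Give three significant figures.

V ≈ 3.39 V

At node B, R3 is in parallel with the load: R3‖R_L = 44.81 kΩ.
Below node A the resistance is R2 + (R3‖R_L) = 53.79 kΩ, so V_A = 6.90 × 53.79/91.29 = 4.066 V.
Then V_B = V_A × (R3‖R_L)/(R2 + R3‖R_L) = 4.066 × 44.81/53.79 = 3.39 V.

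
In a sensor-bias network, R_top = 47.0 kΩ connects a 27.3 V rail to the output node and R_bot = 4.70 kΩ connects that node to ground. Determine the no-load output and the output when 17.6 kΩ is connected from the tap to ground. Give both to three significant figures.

Unloaded: 2.48 V; loaded: 2.00 V

Open-circuit: V = 27.3 × 4.70/(47.0 + 4.70) = 2.48 V.
With the load, R_bot becomes R_bot‖R_L = 3.709 kΩ, so V = 27.3 × 3.709/50.71 = 2.00 V.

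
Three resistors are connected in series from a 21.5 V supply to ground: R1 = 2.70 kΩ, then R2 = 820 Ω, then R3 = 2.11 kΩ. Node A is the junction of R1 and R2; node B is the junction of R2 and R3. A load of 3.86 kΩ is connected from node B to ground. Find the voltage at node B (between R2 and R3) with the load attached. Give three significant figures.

V ≈ 6.01 V

At node B, R3 is in parallel with the load: R3‖R_L = 1364 Ω.
Below node A the resistance is R2 + (R3‖R_L) = 2184 Ω, so V_A = 21.5 × 2184/4884 = 9.615 V.
Then V_B = V_A × (R3‖R_L)/(R2 + R3‖R_L) = 9.615 × 1364/2184 = 6.01 V.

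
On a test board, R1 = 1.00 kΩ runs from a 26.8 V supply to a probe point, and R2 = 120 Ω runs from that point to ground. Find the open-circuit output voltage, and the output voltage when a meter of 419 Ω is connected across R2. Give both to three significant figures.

Open-circuit: V = 26.8 × 120/(1000 + 120) = 2.87 V.
With the load, R2 becomes R2‖R_L = 93.28 Ω, so V = 26.8 × 93.28/1093 = 2.29 V.

Unloaded: 2.87 V; loaded: 2.29 V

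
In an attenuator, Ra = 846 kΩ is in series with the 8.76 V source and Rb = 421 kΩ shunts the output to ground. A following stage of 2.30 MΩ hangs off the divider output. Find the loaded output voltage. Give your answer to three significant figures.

The load sits in parallel with Rb: Rb‖R_L = (421 × 2300) / (421 + 2300) = 355.9 kΩ.
V_out = 8.76 × 355.9 / (846 + 355.9) = 8.76 × 355.9/1202 = 2.59 V.

V_out ≈ 2.59 V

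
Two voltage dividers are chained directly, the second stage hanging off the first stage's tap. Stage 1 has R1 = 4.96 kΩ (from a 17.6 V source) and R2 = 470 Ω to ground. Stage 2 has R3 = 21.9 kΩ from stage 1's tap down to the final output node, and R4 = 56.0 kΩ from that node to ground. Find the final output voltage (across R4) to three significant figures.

Stage 2 presents R3+R4 = 77900 Ω as a load on stage 1's tap.
Stage 1's lower leg becomes R2‖(R3+R4) = 467.2 Ω, so V_mid = 17.6 × 467.2/5427 = 1.515 V.
Stage 2 is itself unloaded: V_out = V_mid × R4/(R3+R4) = 1.515 × 56000/77900 = 1.09 V.

V_out ≈ 1.09 V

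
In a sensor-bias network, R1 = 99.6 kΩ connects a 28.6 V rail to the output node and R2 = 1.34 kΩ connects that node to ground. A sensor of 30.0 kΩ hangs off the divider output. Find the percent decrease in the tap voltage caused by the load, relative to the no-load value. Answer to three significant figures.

4.22 %

The divider's output (Thévenin) resistance is R1‖R2 = 1.322 kΩ.
Fractional drop under load = R_th/(R_th + R_L) = 1.322 / (1.322 + 30.0) = 0.04221.
So the output falls by 4.22 %.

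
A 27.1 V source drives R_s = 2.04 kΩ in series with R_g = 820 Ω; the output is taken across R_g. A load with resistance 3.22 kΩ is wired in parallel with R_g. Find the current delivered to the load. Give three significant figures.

R_g‖R_L = 653.6 Ω; V_out = 27.1 × 653.6/2694 = 6.576 V.
I_L = V_out / R_L = 6.576 / 3.22 kΩ = 2.04 mA.

I_L ≈ 2.04 mA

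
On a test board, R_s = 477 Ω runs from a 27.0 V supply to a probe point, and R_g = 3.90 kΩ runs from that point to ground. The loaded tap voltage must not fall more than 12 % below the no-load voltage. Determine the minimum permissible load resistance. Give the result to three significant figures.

Output resistance R_th = R_s‖R_g = (477 × 3900)/4377 = 425.0 Ω.
The fractional drop is R_th/(R_th + R_L); requiring this ≤ 0.120 gives R_L ≥ R_th(1/0.120 − 1) = 425.0 × 7.333 = 3.12 kΩ.

R_L(min) ≈ 3.12 kΩ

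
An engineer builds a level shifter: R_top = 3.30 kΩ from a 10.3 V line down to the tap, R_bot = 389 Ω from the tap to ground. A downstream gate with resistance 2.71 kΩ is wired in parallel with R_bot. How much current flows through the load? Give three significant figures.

R_bot‖R_L = 340.2 Ω; V_out = 10.3 × 340.2/3640 = 0.9625 V.
I_L = V_out / R_L = 0.9625 / 2.71 kΩ = 0.355 mA.

I_L ≈ 0.355 mA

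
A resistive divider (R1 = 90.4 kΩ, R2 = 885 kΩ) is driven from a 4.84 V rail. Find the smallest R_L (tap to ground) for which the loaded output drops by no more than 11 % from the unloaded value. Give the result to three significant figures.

Output resistance R_th = R1‖R2 = (90.4 × 885)/975.4 = 82.02 kΩ.
The fractional drop is R_th/(R_th + R_L); requiring this ≤ 0.110 gives R_L ≥ R_th(1/0.110 − 1) = 82.02 × 8.091 = 664 kΩ.

R_L(min) ≈ 664 kΩ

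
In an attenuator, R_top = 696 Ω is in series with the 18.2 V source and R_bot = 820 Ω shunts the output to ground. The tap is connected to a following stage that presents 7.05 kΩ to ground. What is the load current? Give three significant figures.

I_L ≈ 1.33 mA

R_bot‖R_L = 734.6 Ω; V_out = 18.2 × 734.6/1431 = 9.345 V.
I_L = V_out / R_L = 9.345 / 7.05 kΩ = 1.33 mA.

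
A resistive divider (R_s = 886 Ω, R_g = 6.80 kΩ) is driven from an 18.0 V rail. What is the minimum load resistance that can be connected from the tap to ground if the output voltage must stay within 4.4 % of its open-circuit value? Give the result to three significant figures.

Output resistance R_th = R_s‖R_g = (886 × 6800)/7686 = 783.9 Ω.
The fractional drop is R_th/(R_th + R_L); requiring this ≤ 0.0440 gives R_L ≥ R_th(1/0.0440 − 1) = 783.9 × 21.73 = 17.0 kΩ.

R_L(min) ≈ 17.0 kΩ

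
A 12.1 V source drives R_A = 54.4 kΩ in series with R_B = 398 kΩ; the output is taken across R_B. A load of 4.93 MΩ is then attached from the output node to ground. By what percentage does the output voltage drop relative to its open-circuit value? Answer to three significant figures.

0.961 %

The divider's output (Thévenin) resistance is R_A‖R_B = 47.86 kΩ.
Fractional drop under load = R_th/(R_th + R_L) = 47.86 / (47.86 + 4930) = 0.009614.
So the output falls by 0.961 %.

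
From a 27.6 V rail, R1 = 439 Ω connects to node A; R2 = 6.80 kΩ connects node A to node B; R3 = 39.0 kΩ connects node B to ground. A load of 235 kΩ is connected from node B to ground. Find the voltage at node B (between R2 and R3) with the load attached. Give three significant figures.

At node B, R3 is in parallel with the load: R3‖R_L = 33450 Ω.
Below node A the resistance is R2 + (R3‖R_L) = 40250 Ω, so V_A = 27.6 × 40250/40690 = 27.30 V.
Then V_B = V_A × (R3‖R_L)/(R2 + R3‖R_L) = 27.30 × 33450/40250 = 22.7 V.

V ≈ 22.7 V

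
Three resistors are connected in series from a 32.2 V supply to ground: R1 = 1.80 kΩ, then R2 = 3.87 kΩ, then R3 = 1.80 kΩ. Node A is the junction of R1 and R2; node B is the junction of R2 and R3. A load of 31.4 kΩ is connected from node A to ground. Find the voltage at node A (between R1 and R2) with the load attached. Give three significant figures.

Below node A the series string R2+R3 = 5.670 kΩ sits in parallel with the 31.4 kΩ load: 4.803 kΩ.
V_A = 32.2 × 4.803/(1.80 + 4.803) = 23.4 V.

V ≈ 23.4 V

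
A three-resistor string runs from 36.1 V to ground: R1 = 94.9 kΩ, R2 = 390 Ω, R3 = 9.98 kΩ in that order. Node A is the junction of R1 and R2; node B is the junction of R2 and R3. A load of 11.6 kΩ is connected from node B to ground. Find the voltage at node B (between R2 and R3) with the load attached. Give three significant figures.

At node B, R3 is in parallel with the load: R3‖R_L = 5365 Ω.
Below node A the resistance is R2 + (R3‖R_L) = 5755 Ω, so V_A = 36.1 × 5755/100700 = 2.064 V.
Then V_B = V_A × (R3‖R_L)/(R2 + R3‖R_L) = 2.064 × 5365/5755 = 1.92 V.

V ≈ 1.92 V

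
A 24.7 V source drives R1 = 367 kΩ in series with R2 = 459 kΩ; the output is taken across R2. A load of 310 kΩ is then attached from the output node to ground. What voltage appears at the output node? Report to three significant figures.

The load sits in parallel with R2: R2‖R_L = (459 × 310) / (459 + 310) = 185.0 kΩ.
V_out = 24.7 × 185.0 / (367 + 185.0) = 24.7 × 185.0/552.0 = 8.28 V.
(Unloaded it would have been 13.7 V.)

V_out ≈ 8.28 V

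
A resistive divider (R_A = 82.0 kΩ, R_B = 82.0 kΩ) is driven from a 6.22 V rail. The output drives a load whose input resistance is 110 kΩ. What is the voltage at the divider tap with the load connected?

V_out ≈ 2.27 V

The load sits in parallel with R_B: R_B‖R_L = (82.0 × 110) / (82.0 + 110) = 46.98 kΩ.
V_out = 6.22 × 46.98 / (82.0 + 46.98) = 6.22 × 46.98/129.0 = 2.27 V.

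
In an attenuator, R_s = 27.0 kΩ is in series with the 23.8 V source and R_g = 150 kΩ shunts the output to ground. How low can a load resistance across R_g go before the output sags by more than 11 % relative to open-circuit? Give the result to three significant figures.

R_L(min) ≈ 185 kΩ

Output resistance R_th = R_s‖R_g = (27.0 × 150)/177.0 = 22.88 kΩ.
The fractional drop is R_th/(R_th + R_L); requiring this ≤ 0.110 gives R_L ≥ R_th(1/0.110 − 1) = 22.88 × 8.091 = 185 kΩ.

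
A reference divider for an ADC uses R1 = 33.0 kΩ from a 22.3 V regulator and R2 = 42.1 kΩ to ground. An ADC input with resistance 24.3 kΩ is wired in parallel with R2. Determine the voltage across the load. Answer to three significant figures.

V_out ≈ 7.10 V

The load sits in parallel with R2: R2‖R_L = (42.1 × 24.3) / (42.1 + 24.3) = 15.41 kΩ.
V_out = 22.3 × 15.41 / (33.0 + 15.41) = 22.3 × 15.41/48.41 = 7.10 V.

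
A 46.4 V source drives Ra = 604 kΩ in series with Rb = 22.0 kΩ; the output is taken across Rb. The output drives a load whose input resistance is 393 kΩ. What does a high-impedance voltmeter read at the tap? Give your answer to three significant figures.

The load sits in parallel with Rb: Rb‖R_L = (22.0 × 393) / (22.0 + 393) = 20.83 kΩ.
V_out = 46.4 × 20.83 / (604 + 20.83) = 46.4 × 20.83/624.8 = 1.55 V.

V_out ≈ 1.55 V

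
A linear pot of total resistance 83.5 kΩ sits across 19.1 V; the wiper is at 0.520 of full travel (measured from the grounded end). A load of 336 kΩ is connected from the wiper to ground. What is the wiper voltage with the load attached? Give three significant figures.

The wiper splits the pot into (1−α)R = 40.08 kΩ above and αR = 43.42 kΩ below.
Lower section ‖ load = 38.45 kΩ.
V_wiper = 19.1 × 38.45/(40.08 + 38.45) = 9.35 V.

V ≈ 9.35 V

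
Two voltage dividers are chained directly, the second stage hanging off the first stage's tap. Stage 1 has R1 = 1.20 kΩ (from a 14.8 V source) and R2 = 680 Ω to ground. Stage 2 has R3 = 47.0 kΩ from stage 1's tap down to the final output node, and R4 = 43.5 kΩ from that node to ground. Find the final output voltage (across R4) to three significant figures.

Stage 2 presents R3+R4 = 90500 Ω as a load on stage 1's tap.
Stage 1's lower leg becomes R2‖(R3+R4) = 674.9 Ω, so V_mid = 14.8 × 674.9/1875 = 5.328 V.
Stage 2 is itself unloaded: V_out = V_mid × R4/(R3+R4) = 5.328 × 43500/90500 = 2.56 V.

V_out ≈ 2.56 V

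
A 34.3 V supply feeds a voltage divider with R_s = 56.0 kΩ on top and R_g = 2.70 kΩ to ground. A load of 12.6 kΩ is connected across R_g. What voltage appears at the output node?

The load sits in parallel with R_g: R_g‖R_L = (2.70 × 12.6) / (2.70 + 12.6) = 2.224 kΩ.
V_out = 34.3 × 2.224 / (56.0 + 2.224) = 34.3 × 2.224/58.22 = 1.31 V.

V_out ≈ 1.31 V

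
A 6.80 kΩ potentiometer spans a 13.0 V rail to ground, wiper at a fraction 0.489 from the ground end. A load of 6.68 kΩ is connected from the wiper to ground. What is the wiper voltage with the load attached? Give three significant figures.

The wiper splits the pot into (1−α)R = 3.475 kΩ above and αR = 3.325 kΩ below.
Lower section ‖ load = 2.220 kΩ.
V_wiper = 13.0 × 2.220/(3.475 + 2.220) = 5.07 V.

V ≈ 5.07 V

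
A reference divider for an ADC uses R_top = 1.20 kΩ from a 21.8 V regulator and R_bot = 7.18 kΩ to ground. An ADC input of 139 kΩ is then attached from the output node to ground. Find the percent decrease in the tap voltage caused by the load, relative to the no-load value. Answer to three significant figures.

0.734 %

The divider's output (Thévenin) resistance is R_top‖R_bot = 1.028 kΩ.
Fractional drop under load = R_th/(R_th + R_L) = 1.028 / (1.028 + 139) = 0.007343.
So the output falls by 0.734 %.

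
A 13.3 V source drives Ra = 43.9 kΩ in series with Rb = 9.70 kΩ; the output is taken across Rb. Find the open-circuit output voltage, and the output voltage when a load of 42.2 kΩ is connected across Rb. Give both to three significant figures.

Unloaded: 2.41 V; loaded: 2.03 V

Open-circuit: V = 13.3 × 9.70/(43.9 + 9.70) = 2.41 V.
With the load, Rb becomes Rb‖R_L = 7.887 kΩ, so V = 13.3 × 7.887/51.79 = 2.03 V.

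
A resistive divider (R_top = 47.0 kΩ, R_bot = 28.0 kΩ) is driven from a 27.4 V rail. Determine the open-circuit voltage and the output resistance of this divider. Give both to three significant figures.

V_th = 10.2 V, R_th = 17.5 kΩ

V_th is the open-circuit tap voltage: 27.4 × 28.0/(47.0 + 28.0) = 10.2 V.
With the supply zeroed, R_top and R_bot appear in parallel from the tap: R_th = R_top‖R_bot = (47.0 × 28.0)/75.00 = 17.5 kΩ.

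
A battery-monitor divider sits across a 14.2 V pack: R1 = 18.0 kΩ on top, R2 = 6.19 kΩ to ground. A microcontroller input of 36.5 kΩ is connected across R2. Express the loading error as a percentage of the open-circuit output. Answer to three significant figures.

11.2 %

The divider's output (Thévenin) resistance is R1‖R2 = 4.606 kΩ.
Fractional drop under load = R_th/(R_th + R_L) = 4.606 / (4.606 + 36.5) = 0.1121.
So the output falls by 11.2 %.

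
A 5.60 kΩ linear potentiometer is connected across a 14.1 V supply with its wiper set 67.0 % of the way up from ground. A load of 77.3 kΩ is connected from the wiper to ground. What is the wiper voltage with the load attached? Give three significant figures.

V ≈ 9.30 V

The wiper splits the pot into (1−α)R = 1.848 kΩ above and αR = 3.752 kΩ below.
Lower section ‖ load = 3.578 kΩ.
V_wiper = 14.1 × 3.578/(1.848 + 3.578) = 9.30 V.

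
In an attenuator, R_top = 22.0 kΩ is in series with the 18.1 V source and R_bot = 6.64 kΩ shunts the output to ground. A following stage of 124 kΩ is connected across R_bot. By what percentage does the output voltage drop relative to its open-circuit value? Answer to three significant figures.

3.95 %

The divider's output (Thévenin) resistance is R_top‖R_bot = 5.101 kΩ.
Fractional drop under load = R_th/(R_th + R_L) = 5.101 / (5.101 + 124) = 0.03951.
So the output falls by 3.95 %.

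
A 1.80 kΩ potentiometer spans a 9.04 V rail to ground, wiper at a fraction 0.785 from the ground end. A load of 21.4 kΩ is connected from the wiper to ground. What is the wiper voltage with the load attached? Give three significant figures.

The wiper splits the pot into (1−α)R = 387.0 Ω above and αR = 1413 Ω below.
Lower section ‖ load = 1325 Ω.
V_wiper = 9.04 × 1325/(387.0 + 1325) = 7.00 V.

V ≈ 7.00 V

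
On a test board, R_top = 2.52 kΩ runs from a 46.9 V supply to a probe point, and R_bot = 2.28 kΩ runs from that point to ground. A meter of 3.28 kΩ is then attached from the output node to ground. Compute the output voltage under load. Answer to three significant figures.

The load sits in parallel with R_bot: R_bot‖R_L = (2.28 × 3.28) / (2.28 + 3.28) = 1.345 kΩ.
V_out = 46.9 × 1.345 / (2.52 + 1.345) = 46.9 × 1.345/3.865 = 16.3 V.

V_out ≈ 16.3 V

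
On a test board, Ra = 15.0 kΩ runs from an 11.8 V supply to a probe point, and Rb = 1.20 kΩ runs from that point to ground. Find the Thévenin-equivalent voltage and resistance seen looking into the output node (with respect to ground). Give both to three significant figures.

V_th = 0.874 V, R_th = 1.11 kΩ

V_th is the open-circuit tap voltage: 11.8 × 1.20/(15.0 + 1.20) = 0.874 V.
With the supply zeroed, Ra and Rb appear in parallel from the tap: R_th = Ra‖Rb = (15.0 × 1.20)/16.20 = 1.11 kΩ.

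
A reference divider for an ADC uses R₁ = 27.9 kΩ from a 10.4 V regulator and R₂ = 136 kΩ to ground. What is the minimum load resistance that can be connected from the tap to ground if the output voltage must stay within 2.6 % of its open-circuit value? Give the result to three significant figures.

Output resistance R_th = R₁‖R₂ = (27.9 × 136)/163.9 = 23.15 kΩ.
The fractional drop is R_th/(R_th + R_L); requiring this ≤ 0.0260 gives R_L ≥ R_th(1/0.0260 − 1) = 23.15 × 37.46 = 867 kΩ.

R_L(min) ≈ 867 kΩ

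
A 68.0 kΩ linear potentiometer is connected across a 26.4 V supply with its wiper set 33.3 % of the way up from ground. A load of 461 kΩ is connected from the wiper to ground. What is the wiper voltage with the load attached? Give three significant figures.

The wiper splits the pot into (1−α)R = 45.36 kΩ above and αR = 22.64 kΩ below.
Lower section ‖ load = 21.58 kΩ.
V_wiper = 26.4 × 21.58/(45.36 + 21.58) = 8.51 V.

V ≈ 8.51 V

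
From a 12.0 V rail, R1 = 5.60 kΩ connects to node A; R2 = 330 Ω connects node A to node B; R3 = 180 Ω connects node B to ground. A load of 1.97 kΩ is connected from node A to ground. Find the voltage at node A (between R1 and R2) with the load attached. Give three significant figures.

Below node A the series string R2+R3 = 510.0 Ω sits in parallel with the 1970 Ω load: 405.1 Ω.
V_A = 12.0 × 405.1/(5600 + 405.1) = 0.810 V.

V ≈ 0.810 V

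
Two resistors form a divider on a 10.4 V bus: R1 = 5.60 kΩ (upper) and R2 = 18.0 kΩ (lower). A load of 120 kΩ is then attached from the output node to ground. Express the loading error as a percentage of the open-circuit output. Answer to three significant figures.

3.44 %

The divider's output (Thévenin) resistance is R1‖R2 = 4.271 kΩ.
Fractional drop under load = R_th/(R_th + R_L) = 4.271 / (4.271 + 120) = 0.03437.
So the output falls by 3.44 %.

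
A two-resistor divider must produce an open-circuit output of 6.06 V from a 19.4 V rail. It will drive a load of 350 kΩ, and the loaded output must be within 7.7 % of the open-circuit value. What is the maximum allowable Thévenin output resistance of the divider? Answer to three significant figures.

Loading drop = R_th/(R_th + R_L) ≤ 0.0770, so R_th ≤ R_L · ε/(1−ε) = 350 kΩ × 0.0770/0.9230 = 29.2 kΩ.
(Any R1, R2 with R2/(R1+R2) = 0.312 and R1‖R2 ≤ 29.2 kΩ will meet the spec.)

R_th ≤ 29.2 kΩ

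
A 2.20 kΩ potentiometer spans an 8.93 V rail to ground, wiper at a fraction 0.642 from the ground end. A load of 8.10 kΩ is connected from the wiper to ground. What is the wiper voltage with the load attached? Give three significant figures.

V ≈ 5.40 V

The wiper splits the pot into (1−α)R = 787.6 Ω above and αR = 1412 Ω below.
Lower section ‖ load = 1203 Ω.
V_wiper = 8.93 × 1203/(787.6 + 1203) = 5.40 V.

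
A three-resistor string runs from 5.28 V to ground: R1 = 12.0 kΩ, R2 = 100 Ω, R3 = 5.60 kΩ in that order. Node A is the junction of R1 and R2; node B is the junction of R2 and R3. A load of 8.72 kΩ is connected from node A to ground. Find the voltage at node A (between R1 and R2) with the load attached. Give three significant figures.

Below node A the series string R2+R3 = 5700 Ω sits in parallel with the 8720 Ω load: 3447 Ω.
V_A = 5.28 × 3447/(12000 + 3447) = 1.18 V.

V ≈ 1.18 V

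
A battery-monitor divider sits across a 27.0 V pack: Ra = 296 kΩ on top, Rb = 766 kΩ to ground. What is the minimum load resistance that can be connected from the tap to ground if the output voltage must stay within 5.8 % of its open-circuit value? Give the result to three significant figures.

Output resistance R_th = Ra‖Rb = (296 × 766)/1062 = 213.5 kΩ.
The fractional drop is R_th/(R_th + R_L); requiring this ≤ 0.0580 gives R_L ≥ R_th(1/0.0580 − 1) = 213.5 × 16.24 = 3.47 MΩ.

R_L(min) ≈ 3.47 MΩ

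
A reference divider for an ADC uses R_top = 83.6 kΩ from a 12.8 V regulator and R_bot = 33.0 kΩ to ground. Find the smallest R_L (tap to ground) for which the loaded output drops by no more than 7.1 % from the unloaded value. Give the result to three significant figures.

R_L(min) ≈ 310 kΩ

Output resistance R_th = R_top‖R_bot = (83.6 × 33.0)/116.6 = 23.66 kΩ.
The fractional drop is R_th/(R_th + R_L); requiring this ≤ 0.0710 gives R_L ≥ R_th(1/0.0710 − 1) = 23.66 × 13.08 = 310 kΩ.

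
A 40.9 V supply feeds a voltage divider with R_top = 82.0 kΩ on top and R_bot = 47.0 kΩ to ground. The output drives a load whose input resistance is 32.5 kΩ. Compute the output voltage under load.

The load sits in parallel with R_bot: R_bot‖R_L = (47.0 × 32.5) / (47.0 + 32.5) = 19.21 kΩ.
V_out = 40.9 × 19.21 / (82.0 + 19.21) = 40.9 × 19.21/101.2 = 7.76 V.
(Unloaded it would have been 14.9 V.)

V_out ≈ 7.76 V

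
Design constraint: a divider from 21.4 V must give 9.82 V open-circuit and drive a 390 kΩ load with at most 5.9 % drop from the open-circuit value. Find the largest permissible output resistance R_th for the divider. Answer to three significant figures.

Loading drop = R_th/(R_th + R_L) ≤ 0.0590, so R_th ≤ R_L · ε/(1−ε) = 390 kΩ × 0.0590/0.9410 = 24.5 kΩ.
(Any R1, R2 with R2/(R1+R2) = 0.459 and R1‖R2 ≤ 24.5 kΩ will meet the spec.)

R_th ≤ 24.5 kΩ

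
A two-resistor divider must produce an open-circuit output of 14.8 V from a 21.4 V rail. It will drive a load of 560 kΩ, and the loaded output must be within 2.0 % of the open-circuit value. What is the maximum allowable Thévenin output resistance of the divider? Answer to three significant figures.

R_th ≤ 11.4 kΩ

Loading drop = R_th/(R_th + R_L) ≤ 0.0200, so R_th ≤ R_L · ε/(1−ε) = 560 kΩ × 0.0200/0.9800 = 11.4 kΩ.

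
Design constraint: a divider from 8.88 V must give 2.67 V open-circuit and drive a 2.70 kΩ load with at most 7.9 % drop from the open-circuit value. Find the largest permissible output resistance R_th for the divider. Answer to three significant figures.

R_th ≤ 232 Ω

Loading drop = R_th/(R_th + R_L) ≤ 0.0790, so R_th ≤ R_L · ε/(1−ε) = 2.70 kΩ × 0.0790/0.9210 = 232 Ω.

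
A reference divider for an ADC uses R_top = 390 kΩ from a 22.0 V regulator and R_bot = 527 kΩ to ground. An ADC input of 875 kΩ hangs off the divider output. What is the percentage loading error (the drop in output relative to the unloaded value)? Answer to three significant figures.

20.4 %

The divider's output (Thévenin) resistance is R_top‖R_bot = 224.1 kΩ.
Fractional drop under load = R_th/(R_th + R_L) = 224.1 / (224.1 + 875) = 0.2039.
So the output falls by 20.4 %.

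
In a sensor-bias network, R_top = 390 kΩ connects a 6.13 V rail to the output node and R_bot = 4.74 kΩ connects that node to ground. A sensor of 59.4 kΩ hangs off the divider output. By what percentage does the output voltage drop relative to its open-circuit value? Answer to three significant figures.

The divider's output (Thévenin) resistance is R_top‖R_bot = 4.683 kΩ.
Fractional drop under load = R_th/(R_th + R_L) = 4.683 / (4.683 + 59.4) = 0.07308.
So the output falls by 7.31 %.

7.31 %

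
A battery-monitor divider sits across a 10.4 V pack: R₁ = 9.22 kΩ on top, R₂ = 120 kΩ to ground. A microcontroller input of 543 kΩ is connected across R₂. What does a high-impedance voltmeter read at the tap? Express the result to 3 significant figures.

V_out ≈ 9.51 V

The load sits in parallel with R₂: R₂‖R_L = (120 × 543) / (120 + 543) = 98.28 kΩ.
V_out = 10.4 × 98.28 / (9.22 + 98.28) = 10.4 × 98.28/107.5 = 9.51 V.
(Unloaded it would have been 9.66 V.)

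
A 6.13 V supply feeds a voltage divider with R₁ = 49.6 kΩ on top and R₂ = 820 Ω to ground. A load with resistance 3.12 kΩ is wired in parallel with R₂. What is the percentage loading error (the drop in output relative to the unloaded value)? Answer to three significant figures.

Unloaded V = 6.13 × 820/50420 = 0.09969 V.
Loaded: R₂‖R_L = 649.3 Ω, giving V = 6.13 × 649.3/50250 = 0.07921 V.
Drop = (0.09969 − 0.07921) / 0.09969 = 20.5 %.

20.5 %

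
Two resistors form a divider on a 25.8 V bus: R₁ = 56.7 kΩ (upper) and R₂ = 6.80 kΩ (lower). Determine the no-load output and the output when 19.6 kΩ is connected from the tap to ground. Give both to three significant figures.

Open-circuit: V = 25.8 × 6.80/(56.7 + 6.80) = 2.76 V.
With the load, R₂ becomes R₂‖R_L = 5.048 kΩ, so V = 25.8 × 5.048/61.75 = 2.11 V.

Unloaded: 2.76 V; loaded: 2.11 V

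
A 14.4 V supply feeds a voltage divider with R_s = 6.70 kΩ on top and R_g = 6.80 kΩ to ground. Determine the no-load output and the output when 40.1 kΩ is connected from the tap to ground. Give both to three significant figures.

Open-circuit: V = 14.4 × 6.80/(6.70 + 6.80) = 7.25 V.
With the load, R_g becomes R_g‖R_L = 5.814 kΩ, so V = 14.4 × 5.814/12.51 = 6.69 V.

Unloaded: 7.25 V; loaded: 6.69 V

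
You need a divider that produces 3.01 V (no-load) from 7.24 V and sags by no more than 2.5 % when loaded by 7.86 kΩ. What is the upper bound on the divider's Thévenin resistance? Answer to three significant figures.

Loading drop = R_th/(R_th + R_L) ≤ 0.0250, so R_th ≤ R_L · ε/(1−ε) = 7.86 kΩ × 0.0250/0.9750 = 202 Ω.

R_th ≤ 202 Ω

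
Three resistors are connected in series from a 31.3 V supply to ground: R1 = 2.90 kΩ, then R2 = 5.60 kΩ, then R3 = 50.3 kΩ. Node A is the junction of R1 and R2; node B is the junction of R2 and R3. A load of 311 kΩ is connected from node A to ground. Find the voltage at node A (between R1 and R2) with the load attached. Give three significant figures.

Below node A the series string R2+R3 = 55.90 kΩ sits in parallel with the 311 kΩ load: 47.38 kΩ.
V_A = 31.3 × 47.38/(2.90 + 47.38) = 29.5 V.

V ≈ 29.5 V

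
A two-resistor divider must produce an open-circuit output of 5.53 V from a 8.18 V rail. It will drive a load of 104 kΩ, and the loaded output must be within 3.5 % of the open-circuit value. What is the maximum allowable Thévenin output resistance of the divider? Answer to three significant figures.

R_th ≤ 3.77 kΩ

Loading drop = R_th/(R_th + R_L) ≤ 0.0350, so R_th ≤ R_L · ε/(1−ε) = 104 kΩ × 0.0350/0.9650 = 3.77 kΩ.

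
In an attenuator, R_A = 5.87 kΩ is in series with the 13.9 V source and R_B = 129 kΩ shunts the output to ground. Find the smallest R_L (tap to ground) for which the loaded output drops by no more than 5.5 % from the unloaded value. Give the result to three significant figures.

Output resistance R_th = R_A‖R_B = (5.87 × 129)/134.9 = 5.615 kΩ.
The fractional drop is R_th/(R_th + R_L); requiring this ≤ 0.0550 gives R_L ≥ R_th(1/0.0550 − 1) = 5.615 × 17.18 = 96.5 kΩ.

R_L(min) ≈ 96.5 kΩ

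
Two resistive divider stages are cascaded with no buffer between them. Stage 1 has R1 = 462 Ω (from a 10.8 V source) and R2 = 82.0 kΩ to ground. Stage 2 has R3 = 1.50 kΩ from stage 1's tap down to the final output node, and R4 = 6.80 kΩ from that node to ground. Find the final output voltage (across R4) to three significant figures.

V_out ≈ 8.34 V

Stage 2 presents R3+R4 = 8300 Ω as a load on stage 1's tap.
Stage 1's lower leg becomes R2‖(R3+R4) = 7537 Ω, so V_mid = 10.8 × 7537/7999 = 10.18 V.
Stage 2 is itself unloaded: V_out = V_mid × R4/(R3+R4) = 10.18 × 6800/8300 = 8.34 V.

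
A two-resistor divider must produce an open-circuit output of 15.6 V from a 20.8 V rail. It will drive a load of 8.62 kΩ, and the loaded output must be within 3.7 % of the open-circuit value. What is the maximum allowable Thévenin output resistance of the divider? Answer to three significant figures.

Loading drop = R_th/(R_th + R_L) ≤ 0.0370, so R_th ≤ R_L · ε/(1−ε) = 8.62 kΩ × 0.0370/0.9630 = 331 Ω.

R_th ≤ 331 Ω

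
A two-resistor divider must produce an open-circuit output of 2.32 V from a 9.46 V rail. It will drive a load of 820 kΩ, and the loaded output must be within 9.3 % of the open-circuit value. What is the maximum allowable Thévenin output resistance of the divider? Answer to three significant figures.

Loading drop = R_th/(R_th + R_L) ≤ 0.0930, so R_th ≤ R_L · ε/(1−ε) = 820 kΩ × 0.0930/0.9070 = 84.1 kΩ.

R_th ≤ 84.1 kΩ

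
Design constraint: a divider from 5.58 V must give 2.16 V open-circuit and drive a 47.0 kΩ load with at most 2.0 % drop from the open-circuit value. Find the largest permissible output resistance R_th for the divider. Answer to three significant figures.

Loading drop = R_th/(R_th + R_L) ≤ 0.0200, so R_th ≤ R_L · ε/(1−ε) = 47.0 kΩ × 0.0200/0.9800 = 959 Ω.
(Any R1, R2 with R2/(R1+R2) = 0.387 and R1‖R2 ≤ 959 Ω will meet the spec.)

R_th ≤ 959 Ω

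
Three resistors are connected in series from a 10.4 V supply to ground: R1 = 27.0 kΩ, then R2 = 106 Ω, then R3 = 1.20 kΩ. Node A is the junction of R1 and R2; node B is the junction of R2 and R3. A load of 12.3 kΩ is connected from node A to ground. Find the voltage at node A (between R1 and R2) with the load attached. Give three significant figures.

V ≈ 0.436 V

Below node A the series string R2+R3 = 1306 Ω sits in parallel with the 12300 Ω load: 1181 Ω.
V_A = 10.4 × 1181/(27000 + 1181) = 0.436 V.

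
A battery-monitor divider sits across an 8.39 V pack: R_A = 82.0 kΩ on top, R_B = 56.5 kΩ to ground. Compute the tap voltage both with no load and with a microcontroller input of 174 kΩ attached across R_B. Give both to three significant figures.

Unloaded: 3.42 V; loaded: 2.87 V

Open-circuit: V = 8.39 × 56.5/(82.0 + 56.5) = 3.42 V.
With the load, R_B becomes R_B‖R_L = 42.65 kΩ, so V = 8.39 × 42.65/124.7 = 2.87 V.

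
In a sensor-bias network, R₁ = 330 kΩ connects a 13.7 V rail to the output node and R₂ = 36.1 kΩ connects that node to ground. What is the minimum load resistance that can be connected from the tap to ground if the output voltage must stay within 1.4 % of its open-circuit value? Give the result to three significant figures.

R_L(min) ≈ 2.29 MΩ

Output resistance R_th = R₁‖R₂ = (330 × 36.1)/366.1 = 32.54 kΩ.
The fractional drop is R_th/(R_th + R_L); requiring this ≤ 0.0140 gives R_L ≥ R_th(1/0.0140 − 1) = 32.54 × 70.43 = 2.29 MΩ.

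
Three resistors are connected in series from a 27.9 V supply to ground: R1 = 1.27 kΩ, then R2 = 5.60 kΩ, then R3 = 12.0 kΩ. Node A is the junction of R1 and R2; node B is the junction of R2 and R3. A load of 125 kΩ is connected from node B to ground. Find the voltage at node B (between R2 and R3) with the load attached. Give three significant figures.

At node B, R3 is in parallel with the load: R3‖R_L = 10.95 kΩ.
Below node A the resistance is R2 + (R3‖R_L) = 16.55 kΩ, so V_A = 27.9 × 16.55/17.82 = 25.91 V.
Then V_B = V_A × (R3‖R_L)/(R2 + R3‖R_L) = 25.91 × 10.95/16.55 = 17.1 V.

V ≈ 17.1 V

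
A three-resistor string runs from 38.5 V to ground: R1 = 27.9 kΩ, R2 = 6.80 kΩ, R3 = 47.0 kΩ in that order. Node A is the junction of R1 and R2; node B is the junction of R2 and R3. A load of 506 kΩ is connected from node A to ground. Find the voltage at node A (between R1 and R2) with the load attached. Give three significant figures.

Below node A the series string R2+R3 = 53.80 kΩ sits in parallel with the 506 kΩ load: 48.63 kΩ.
V_A = 38.5 × 48.63/(27.9 + 48.63) = 24.5 V.

V ≈ 24.5 V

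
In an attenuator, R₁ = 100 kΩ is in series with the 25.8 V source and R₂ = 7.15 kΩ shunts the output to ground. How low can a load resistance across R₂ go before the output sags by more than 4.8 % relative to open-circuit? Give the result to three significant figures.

R_L(min) ≈ 132 kΩ

Output resistance R_th = R₁‖R₂ = (100 × 7.15)/107.2 = 6.673 kΩ.
The fractional drop is R_th/(R_th + R_L); requiring this ≤ 0.0480 gives R_L ≥ R_th(1/0.0480 − 1) = 6.673 × 19.83 = 132 kΩ.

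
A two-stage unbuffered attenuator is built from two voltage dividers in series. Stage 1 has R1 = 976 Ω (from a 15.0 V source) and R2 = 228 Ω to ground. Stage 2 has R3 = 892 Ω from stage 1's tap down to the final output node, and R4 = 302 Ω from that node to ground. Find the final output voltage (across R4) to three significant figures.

Stage 2 presents R3+R4 = 1194 Ω as a load on stage 1's tap.
Stage 1's lower leg becomes R2‖(R3+R4) = 191.4 Ω, so V_mid = 15.0 × 191.4/1167 = 2.460 V.
Stage 2 is itself unloaded: V_out = V_mid × R4/(R3+R4) = 2.460 × 302/1194 = 0.622 V.

V_out ≈ 0.622 V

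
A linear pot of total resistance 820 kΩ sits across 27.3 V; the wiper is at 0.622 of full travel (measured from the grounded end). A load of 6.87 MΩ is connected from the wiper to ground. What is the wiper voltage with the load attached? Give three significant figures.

The wiper splits the pot into (1−α)R = 310.0 kΩ above and αR = 510.0 kΩ below.
Lower section ‖ load = 474.8 kΩ.
V_wiper = 27.3 × 474.8/(310.0 + 474.8) = 16.5 V.

V ≈ 16.5 V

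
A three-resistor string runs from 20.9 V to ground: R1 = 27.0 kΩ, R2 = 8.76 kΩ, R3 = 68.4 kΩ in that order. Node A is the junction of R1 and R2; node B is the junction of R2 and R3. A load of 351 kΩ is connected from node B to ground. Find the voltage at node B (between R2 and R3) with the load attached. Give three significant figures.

At node B, R3 is in parallel with the load: R3‖R_L = 57.24 kΩ.
Below node A the resistance is R2 + (R3‖R_L) = 66.00 kΩ, so V_A = 20.9 × 66.00/93.00 = 14.83 V.
Then V_B = V_A × (R3‖R_L)/(R2 + R3‖R_L) = 14.83 × 57.24/66.00 = 12.9 V.

V ≈ 12.9 V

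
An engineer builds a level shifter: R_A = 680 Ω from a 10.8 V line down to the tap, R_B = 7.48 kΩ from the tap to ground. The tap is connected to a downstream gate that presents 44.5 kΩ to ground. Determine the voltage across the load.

V_out ≈ 9.76 V

The load sits in parallel with R_B: R_B‖R_L = (7480 × 44500) / (7480 + 44500) = 6404 Ω.
V_out = 10.8 × 6404 / (680 + 6404) = 10.8 × 6404/7084 = 9.76 V.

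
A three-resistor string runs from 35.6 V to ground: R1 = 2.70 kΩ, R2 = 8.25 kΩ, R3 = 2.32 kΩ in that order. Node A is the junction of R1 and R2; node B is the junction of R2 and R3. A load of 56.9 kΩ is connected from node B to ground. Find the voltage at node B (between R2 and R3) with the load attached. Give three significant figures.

V ≈ 6.02 V

At node B, R3 is in parallel with the load: R3‖R_L = 2.229 kΩ.
Below node A the resistance is R2 + (R3‖R_L) = 10.48 kΩ, so V_A = 35.6 × 10.48/13.18 = 28.31 V.
Then V_B = V_A × (R3‖R_L)/(R2 + R3‖R_L) = 28.31 × 2.229/10.48 = 6.02 V.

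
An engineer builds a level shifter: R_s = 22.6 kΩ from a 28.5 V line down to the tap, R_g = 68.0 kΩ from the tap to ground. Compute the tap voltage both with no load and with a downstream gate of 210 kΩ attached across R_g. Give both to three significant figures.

Open-circuit: V = 28.5 × 68.0/(22.6 + 68.0) = 21.4 V.
With the load, R_g becomes R_g‖R_L = 51.37 kΩ, so V = 28.5 × 51.37/73.97 = 19.8 V.

Unloaded: 21.4 V; loaded: 19.8 V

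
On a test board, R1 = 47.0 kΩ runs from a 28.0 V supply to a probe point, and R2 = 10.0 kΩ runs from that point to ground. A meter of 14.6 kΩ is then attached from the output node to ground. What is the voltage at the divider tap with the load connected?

The load sits in parallel with R2: R2‖R_L = (10.0 × 14.6) / (10.0 + 14.6) = 5.935 kΩ.
V_out = 28.0 × 5.935 / (47.0 + 5.935) = 28.0 × 5.935/52.93 = 3.14 V.

V_out ≈ 3.14 V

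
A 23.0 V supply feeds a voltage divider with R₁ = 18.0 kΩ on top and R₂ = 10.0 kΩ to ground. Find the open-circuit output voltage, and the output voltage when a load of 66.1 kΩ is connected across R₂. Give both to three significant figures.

Unloaded: 8.21 V; loaded: 7.49 V

Open-circuit: V = 23.0 × 10.0/(18.0 + 10.0) = 8.21 V.
With the load, R₂ becomes R₂‖R_L = 8.686 kΩ, so V = 23.0 × 8.686/26.69 = 7.49 V.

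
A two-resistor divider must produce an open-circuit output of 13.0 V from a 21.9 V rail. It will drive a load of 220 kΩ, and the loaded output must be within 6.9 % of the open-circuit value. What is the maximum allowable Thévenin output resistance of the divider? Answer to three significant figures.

R_th ≤ 16.3 kΩ

Loading drop = R_th/(R_th + R_L) ≤ 0.0690, so R_th ≤ R_L · ε/(1−ε) = 220 kΩ × 0.0690/0.9310 = 16.3 kΩ.
(Any R1, R2 with R2/(R1+R2) = 0.594 and R1‖R2 ≤ 16.3 kΩ will meet the spec.)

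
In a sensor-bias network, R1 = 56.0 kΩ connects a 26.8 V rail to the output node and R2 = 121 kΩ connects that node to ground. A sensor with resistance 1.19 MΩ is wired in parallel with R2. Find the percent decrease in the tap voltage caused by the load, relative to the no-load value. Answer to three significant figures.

3.12 %

The divider's output (Thévenin) resistance is R1‖R2 = 38.28 kΩ.
Fractional drop under load = R_th/(R_th + R_L) = 38.28 / (38.28 + 1190) = 0.03117.
So the output falls by 3.12 %.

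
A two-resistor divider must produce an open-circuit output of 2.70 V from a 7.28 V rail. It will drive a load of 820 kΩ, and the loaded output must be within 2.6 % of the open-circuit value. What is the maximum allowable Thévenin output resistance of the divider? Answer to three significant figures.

R_th ≤ 21.9 kΩ

Loading drop = R_th/(R_th + R_L) ≤ 0.0260, so R_th ≤ R_L · ε/(1−ε) = 820 kΩ × 0.0260/0.9740 = 21.9 kΩ.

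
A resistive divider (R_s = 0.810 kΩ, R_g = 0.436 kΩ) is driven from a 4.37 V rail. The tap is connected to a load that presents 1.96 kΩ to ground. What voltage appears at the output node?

V_out ≈ 1.34 V

The load sits in parallel with R_g: R_g‖R_L = (436 × 1960) / (436 + 1960) = 356.7 Ω.
V_out = 4.37 × 356.7 / (810 + 356.7) = 4.37 × 356.7/1167 = 1.34 V.
(Unloaded it would have been 1.53 V.)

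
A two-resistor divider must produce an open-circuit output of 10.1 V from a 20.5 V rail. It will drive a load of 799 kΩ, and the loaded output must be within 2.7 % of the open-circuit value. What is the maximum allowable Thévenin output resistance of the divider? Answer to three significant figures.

Loading drop = R_th/(R_th + R_L) ≤ 0.0270, so R_th ≤ R_L · ε/(1−ε) = 799 kΩ × 0.0270/0.9730 = 22.2 kΩ.
(Any R1, R2 with R2/(R1+R2) = 0.493 and R1‖R2 ≤ 22.2 kΩ will meet the spec.)

R_th ≤ 22.2 kΩ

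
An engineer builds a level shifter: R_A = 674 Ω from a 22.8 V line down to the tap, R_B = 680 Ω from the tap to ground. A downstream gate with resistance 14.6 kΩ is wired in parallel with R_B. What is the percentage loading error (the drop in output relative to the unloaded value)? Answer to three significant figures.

The divider's output (Thévenin) resistance is R_A‖R_B = 338.5 Ω.
Fractional drop under load = R_th/(R_th + R_L) = 338.5 / (338.5 + 14600) = 0.02266.
So the output falls by 2.27 %.

2.27 %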